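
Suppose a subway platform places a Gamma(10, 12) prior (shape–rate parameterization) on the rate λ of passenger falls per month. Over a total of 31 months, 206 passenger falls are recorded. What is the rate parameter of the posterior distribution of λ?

Total count 206 over total exposure 31 months.
Conjugate update: add total count to the shape and total exposure to the rate, giving Gamma(216, 43).

43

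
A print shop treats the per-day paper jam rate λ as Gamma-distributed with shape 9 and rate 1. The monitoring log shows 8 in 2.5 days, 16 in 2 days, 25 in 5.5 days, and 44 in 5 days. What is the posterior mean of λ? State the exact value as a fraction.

51/8

Total count: 8 + 16 + 25 + 44 = 93.
Total exposure: 2.5 + 2 + 5.5 + 5 = 15 days.
By Gamma–Poisson conjugacy, the posterior is Gamma(α + Σx, β + Σt) = Gamma(9 + 93, 1 + 15) = Gamma(102, 16).
Posterior mean = α'/β' = 102/16 = 51/8.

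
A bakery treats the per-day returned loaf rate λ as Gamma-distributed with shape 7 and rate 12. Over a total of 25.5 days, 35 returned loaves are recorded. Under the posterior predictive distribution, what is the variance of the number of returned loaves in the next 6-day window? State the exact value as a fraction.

Total count 35 over total exposure 25.5 days.
Posterior: α' = 7 + 35 = 42, β' = 12 + 25.5 = 75/2.
The posterior predictive for a window of length T is Negative Binomial with variance T·α'·(β'+T)/β'² = 6·42·(87/2)/(5625/4) = 4872/625.

4872/625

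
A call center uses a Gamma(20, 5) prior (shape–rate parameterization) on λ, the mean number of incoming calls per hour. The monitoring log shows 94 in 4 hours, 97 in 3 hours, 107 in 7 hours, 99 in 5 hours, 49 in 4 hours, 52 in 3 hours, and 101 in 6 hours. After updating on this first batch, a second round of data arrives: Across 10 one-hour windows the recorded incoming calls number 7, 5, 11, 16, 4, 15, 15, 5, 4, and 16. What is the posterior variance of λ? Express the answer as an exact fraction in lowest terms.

717/2209

Total count: 94 + 97 + 107 + 99 + 49 + 52 + 101 = 599.
Total exposure: 4 + 3 + 7 + 5 + 4 + 3 + 6 = 32 hours.
After the first batch: Gamma(20 + 599, 5 + 32) = Gamma(619, 37).
Total count: 7 + 5 + 11 + 16 + 4 + 15 + 15 + 5 + 4 + 16 = 98.
Total exposure: 10 hours.
After the second batch: Gamma(619 + 98, 37 + 10) = Gamma(717, 47).
Posterior variance = α'/β'² = 717/2209.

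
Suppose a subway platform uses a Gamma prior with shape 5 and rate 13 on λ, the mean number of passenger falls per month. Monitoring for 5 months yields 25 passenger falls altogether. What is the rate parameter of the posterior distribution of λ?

Total count 25 over total exposure 5 months.
Gamma(α, β) with Poisson data over total exposure Σt gives posterior Gamma(α+Σx, β+Σt) = Gamma(30, 18).

18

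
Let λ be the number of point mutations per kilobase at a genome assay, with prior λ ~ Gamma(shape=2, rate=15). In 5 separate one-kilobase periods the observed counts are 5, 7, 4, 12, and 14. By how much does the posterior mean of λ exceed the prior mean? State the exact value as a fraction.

Total count: 5 + 7 + 4 + 12 + 14 = 42.
Total exposure: 5 kilobases.
Posterior: α' = 2 + 42 = 44, β' = 15 + 5 = 20.
Posterior mean = 44/20 = 11/5; prior mean = 2/15 = 2/15. Difference = 11/5 − 2/15 = 31/15.

31/15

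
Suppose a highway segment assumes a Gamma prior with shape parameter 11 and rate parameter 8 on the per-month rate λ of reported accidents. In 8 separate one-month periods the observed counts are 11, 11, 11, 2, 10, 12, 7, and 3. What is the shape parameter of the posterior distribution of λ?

78

Total count: 11 + 11 + 11 + 2 + 10 + 12 + 7 + 3 = 67.
Total exposure: 8 months.
Gamma(α, β) with Poisson data over total exposure Σt gives posterior Gamma(α+Σx, β+Σt) = Gamma(78, 16).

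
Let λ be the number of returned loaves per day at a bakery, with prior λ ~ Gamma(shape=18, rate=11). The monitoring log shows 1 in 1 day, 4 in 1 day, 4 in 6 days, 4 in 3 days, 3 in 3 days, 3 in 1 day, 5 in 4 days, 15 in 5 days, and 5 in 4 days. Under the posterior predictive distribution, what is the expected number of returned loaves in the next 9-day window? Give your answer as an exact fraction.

186/13

Total count: 1 + 4 + 4 + 4 + 3 + 3 + 5 + 15 + 5 = 44.
Total exposure: 1 + 1 + 6 + 3 + 3 + 1 + 4 + 5 + 4 = 28 days.
By Gamma–Poisson conjugacy, the posterior is Gamma(α + Σx, β + Σt) = Gamma(18 + 44, 11 + 28) = Gamma(62, 39).
Predictive mean over a 9-day window = T·E[λ|data] = 9·62/39 = 186/13.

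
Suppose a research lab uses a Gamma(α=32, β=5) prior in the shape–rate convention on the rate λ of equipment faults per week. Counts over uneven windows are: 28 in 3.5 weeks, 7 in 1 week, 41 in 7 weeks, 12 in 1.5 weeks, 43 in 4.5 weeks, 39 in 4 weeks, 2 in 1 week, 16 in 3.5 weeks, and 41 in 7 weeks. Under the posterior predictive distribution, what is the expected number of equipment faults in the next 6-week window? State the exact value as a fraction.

783/19

Total count: 28 + 7 + 41 + 12 + 43 + 39 + 2 + 16 + 41 = 229.
Total exposure: 3.5 + 1 + 7 + 1.5 + 4.5 + 4 + 1 + 3.5 + 7 = 33 weeks.
By Gamma–Poisson conjugacy, the posterior is Gamma(α + Σx, β + Σt) = Gamma(32 + 229, 5 + 33) = Gamma(261, 38).
Predictive mean over a 6-week window = T·E[λ|data] = 6·261/38 = 783/19.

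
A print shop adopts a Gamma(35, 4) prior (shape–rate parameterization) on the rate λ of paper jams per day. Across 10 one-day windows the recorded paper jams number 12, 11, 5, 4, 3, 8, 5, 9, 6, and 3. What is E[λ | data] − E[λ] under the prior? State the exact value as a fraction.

-43/28

Total count: 12 + 11 + 5 + 4 + 3 + 8 + 5 + 9 + 6 + 3 = 66.
Total exposure: 10 days.
The Gamma prior is conjugate for the Poisson rate, so λ | data ~ Gamma(35+66, 4+10) = Gamma(101, 14).
Posterior mean = 101/14 = 101/14; prior mean = 35/4 = 35/4. Difference = 101/14 − 35/4 = -43/28.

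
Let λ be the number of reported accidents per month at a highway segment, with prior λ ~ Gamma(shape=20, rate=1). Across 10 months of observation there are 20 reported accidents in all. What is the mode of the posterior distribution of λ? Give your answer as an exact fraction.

39/11

Total count 20 over total exposure 10 months.
Conjugate update: add total count to the shape and total exposure to the rate, giving Gamma(40, 11).
Posterior mode = (α'−1)/β' = 39/11.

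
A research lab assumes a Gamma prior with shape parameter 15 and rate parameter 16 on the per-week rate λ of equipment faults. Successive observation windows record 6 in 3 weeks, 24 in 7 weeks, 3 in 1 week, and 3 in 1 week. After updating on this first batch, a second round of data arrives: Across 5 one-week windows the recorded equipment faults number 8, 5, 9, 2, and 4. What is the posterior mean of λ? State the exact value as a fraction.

Total count: 6 + 24 + 3 + 3 = 36.
Total exposure: 3 + 7 + 1 + 1 = 12 weeks.
After the first batch: Gamma(15 + 36, 16 + 12) = Gamma(51, 28).
Total count: 8 + 5 + 9 + 2 + 4 = 28.
Total exposure: 5 weeks.
After the second batch: Gamma(51 + 28, 28 + 5) = Gamma(79, 33).
Posterior mean = α'/β' = 79/33.

79/33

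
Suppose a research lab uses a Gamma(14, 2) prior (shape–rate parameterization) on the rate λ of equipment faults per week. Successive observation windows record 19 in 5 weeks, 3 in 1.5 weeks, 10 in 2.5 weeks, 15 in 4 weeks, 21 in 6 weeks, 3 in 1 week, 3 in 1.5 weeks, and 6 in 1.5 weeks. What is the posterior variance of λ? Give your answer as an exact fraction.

Total count: 19 + 3 + 10 + 15 + 21 + 3 + 3 + 6 = 80.
Total exposure: 5 + 1.5 + 2.5 + 4 + 6 + 1 + 1.5 + 1.5 = 23 weeks.
By Gamma–Poisson conjugacy, the posterior is Gamma(α + Σx, β + Σt) = Gamma(14 + 80, 2 + 23) = Gamma(94, 25).
Posterior variance = α'/β'² = 94/625.

94/625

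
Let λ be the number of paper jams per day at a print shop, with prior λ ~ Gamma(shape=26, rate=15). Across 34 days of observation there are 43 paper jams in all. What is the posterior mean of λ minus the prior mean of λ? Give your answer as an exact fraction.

-239/735

Total count 43 over total exposure 34 days.
Conjugate update: add total count to the shape and total exposure to the rate, giving Gamma(69, 49).
Posterior mean = 69/49 = 69/49; prior mean = 26/15 = 26/15. Difference = 69/49 − 26/15 = -239/735.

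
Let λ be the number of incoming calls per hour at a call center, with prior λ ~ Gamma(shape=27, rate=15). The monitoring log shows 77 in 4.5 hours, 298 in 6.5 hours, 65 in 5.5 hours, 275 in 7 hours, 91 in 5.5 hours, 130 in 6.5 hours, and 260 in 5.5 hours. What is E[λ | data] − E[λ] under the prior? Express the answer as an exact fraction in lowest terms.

5611/280

Total count: 77 + 298 + 65 + 275 + 91 + 130 + 260 = 1196.
Total exposure: 4.5 + 6.5 + 5.5 + 7 + 5.5 + 6.5 + 5.5 = 41 hours.
Conjugate update: add total count to the shape and total exposure to the rate, giving Gamma(1223, 56).
Posterior mean = 1223/56 = 1223/56; prior mean = 27/15 = 9/5. Difference = 1223/56 − 9/5 = 5611/280.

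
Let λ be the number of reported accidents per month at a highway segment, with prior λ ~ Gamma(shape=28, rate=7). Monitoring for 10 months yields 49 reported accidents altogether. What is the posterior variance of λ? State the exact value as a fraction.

77/289

Total count 49 over total exposure 10 months.
Conjugate update: add total count to the shape and total exposure to the rate, giving Gamma(77, 17).
Posterior variance = α'/β'² = 77/289.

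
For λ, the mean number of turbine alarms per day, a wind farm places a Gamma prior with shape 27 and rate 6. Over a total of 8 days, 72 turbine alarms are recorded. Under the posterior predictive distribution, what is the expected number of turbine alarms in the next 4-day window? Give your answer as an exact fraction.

198/7

Total count 72 over total exposure 8 days.
By Gamma–Poisson conjugacy, the posterior is Gamma(α + Σx, β + Σt) = Gamma(27 + 72, 6 + 8) = Gamma(99, 14).
Predictive mean over a 4-day window = T·E[λ|data] = 4·99/14 = 198/7.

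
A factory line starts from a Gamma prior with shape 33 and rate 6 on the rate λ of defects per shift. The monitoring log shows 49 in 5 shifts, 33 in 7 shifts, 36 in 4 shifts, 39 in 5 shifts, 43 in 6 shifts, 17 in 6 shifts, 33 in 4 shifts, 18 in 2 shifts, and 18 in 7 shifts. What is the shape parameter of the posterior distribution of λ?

319

Total count: 49 + 33 + 36 + 39 + 43 + 17 + 33 + 18 + 18 = 286.
Total exposure: 5 + 7 + 4 + 5 + 6 + 6 + 4 + 2 + 7 = 46 shifts.
Gamma(α, β) with Poisson data over total exposure Σt gives posterior Gamma(α+Σx, β+Σt) = Gamma(319, 52).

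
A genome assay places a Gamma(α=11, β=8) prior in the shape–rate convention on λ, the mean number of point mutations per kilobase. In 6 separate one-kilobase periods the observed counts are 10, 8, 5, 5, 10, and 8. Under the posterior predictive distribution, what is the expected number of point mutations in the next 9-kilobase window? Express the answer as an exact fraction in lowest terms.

Total count: 10 + 8 + 5 + 5 + 10 + 8 = 46.
Total exposure: 6 kilobases.
Posterior: α' = 11 + 46 = 57, β' = 8 + 6 = 14.
Predictive mean over a 9-kilobase window = T·E[λ|data] = 9·57/14 = 513/14.

513/14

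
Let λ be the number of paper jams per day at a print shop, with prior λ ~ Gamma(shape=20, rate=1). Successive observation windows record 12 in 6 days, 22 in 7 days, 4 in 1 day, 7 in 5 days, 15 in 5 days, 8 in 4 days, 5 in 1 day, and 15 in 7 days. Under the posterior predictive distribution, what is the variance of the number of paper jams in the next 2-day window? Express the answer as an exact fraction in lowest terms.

Total count: 12 + 22 + 4 + 7 + 15 + 8 + 5 + 15 = 88.
Total exposure: 6 + 7 + 1 + 5 + 5 + 4 + 1 + 7 = 36 days.
The Gamma prior is conjugate for the Poisson rate, so λ | data ~ Gamma(20+88, 1+36) = Gamma(108, 37).
The posterior predictive for a window of length T is Negative Binomial with variance T·α'·(β'+T)/β'² = 2·108·39/1369 = 8424/1369.

8424/1369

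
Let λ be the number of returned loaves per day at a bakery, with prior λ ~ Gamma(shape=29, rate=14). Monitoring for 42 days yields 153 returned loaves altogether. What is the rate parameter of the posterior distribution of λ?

56

Total count 153 over total exposure 42 days.
The Gamma prior is conjugate for the Poisson rate, so λ | data ~ Gamma(29+153, 14+42) = Gamma(182, 56).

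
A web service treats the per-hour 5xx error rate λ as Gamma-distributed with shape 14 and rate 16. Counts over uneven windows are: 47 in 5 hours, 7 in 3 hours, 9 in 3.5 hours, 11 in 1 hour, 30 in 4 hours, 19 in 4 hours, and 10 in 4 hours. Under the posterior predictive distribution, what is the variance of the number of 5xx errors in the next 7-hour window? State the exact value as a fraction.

65170/2187

Total count: 47 + 7 + 9 + 11 + 30 + 19 + 10 = 133.
Total exposure: 5 + 3 + 3.5 + 1 + 4 + 4 + 4 = 24.5 hours.
Posterior: α' = 14 + 133 = 147, β' = 16 + 24.5 = 81/2.
The posterior predictive for a window of length T is Negative Binomial with variance T·α'·(β'+T)/β'² = 7·147·(95/2)/(6561/4) = 65170/2187.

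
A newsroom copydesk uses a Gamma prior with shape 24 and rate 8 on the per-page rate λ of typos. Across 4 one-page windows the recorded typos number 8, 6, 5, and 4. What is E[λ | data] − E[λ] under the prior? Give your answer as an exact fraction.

Total count: 8 + 6 + 5 + 4 = 23.
Total exposure: 4 pages.
The Gamma prior is conjugate for the Poisson rate, so λ | data ~ Gamma(24+23, 8+4) = Gamma(47, 12).
Posterior mean = 47/12 = 47/12; prior mean = 24/8 = 3. Difference = 47/12 − 3 = 11/12.

11/12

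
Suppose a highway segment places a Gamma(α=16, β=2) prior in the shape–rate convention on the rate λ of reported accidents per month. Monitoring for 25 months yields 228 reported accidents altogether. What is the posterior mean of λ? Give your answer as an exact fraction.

244/27

Total count 228 over total exposure 25 months.
Posterior: α' = 16 + 228 = 244, β' = 2 + 25 = 27.
Posterior mean = α'/β' = 244/27.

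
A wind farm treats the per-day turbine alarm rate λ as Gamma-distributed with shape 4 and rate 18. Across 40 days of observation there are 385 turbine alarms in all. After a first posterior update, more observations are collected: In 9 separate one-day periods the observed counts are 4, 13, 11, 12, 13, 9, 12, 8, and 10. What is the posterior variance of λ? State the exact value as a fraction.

Total count 385 over total exposure 40 days.
After the first batch: Gamma(4 + 385, 18 + 40) = Gamma(389, 58).
Total count: 4 + 13 + 11 + 12 + 13 + 9 + 12 + 8 + 10 = 92.
Total exposure: 9 days.
After the second batch: Gamma(389 + 92, 58 + 9) = Gamma(481, 67).
Posterior variance = α'/β'² = 481/4489.

481/4489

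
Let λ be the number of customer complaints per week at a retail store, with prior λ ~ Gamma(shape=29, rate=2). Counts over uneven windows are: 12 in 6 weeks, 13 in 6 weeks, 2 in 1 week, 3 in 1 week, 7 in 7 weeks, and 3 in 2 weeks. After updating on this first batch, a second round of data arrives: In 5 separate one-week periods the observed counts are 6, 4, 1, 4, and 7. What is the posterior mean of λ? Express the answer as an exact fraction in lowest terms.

91/30

Total count: 12 + 13 + 2 + 3 + 7 + 3 = 40.
Total exposure: 6 + 6 + 1 + 1 + 7 + 2 = 23 weeks.
After the first batch: Gamma(29 + 40, 2 + 23) = Gamma(69, 25).
Total count: 6 + 4 + 1 + 4 + 7 = 22.
Total exposure: 5 weeks.
After the second batch: Gamma(69 + 22, 25 + 5) = Gamma(91, 30).
Posterior mean = α'/β' = 91/30.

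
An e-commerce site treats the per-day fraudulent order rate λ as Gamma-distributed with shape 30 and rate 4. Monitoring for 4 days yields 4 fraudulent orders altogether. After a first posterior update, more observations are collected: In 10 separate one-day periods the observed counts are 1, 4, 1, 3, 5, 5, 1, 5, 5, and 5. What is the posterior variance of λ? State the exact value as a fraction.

Total count 4 over total exposure 4 days.
After the first batch: Gamma(30 + 4, 4 + 4) = Gamma(34, 8).
Total count: 1 + 4 + 1 + 3 + 5 + 5 + 1 + 5 + 5 + 5 = 35.
Total exposure: 10 days.
After the second batch: Gamma(34 + 35, 8 + 10) = Gamma(69, 18).
Posterior variance = α'/β'² = 69/324 = 23/108.

23/108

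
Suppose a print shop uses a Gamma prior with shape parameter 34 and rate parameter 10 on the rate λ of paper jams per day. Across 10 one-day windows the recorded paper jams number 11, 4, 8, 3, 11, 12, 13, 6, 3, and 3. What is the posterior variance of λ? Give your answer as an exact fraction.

27/100

Total count: 11 + 4 + 8 + 3 + 11 + 12 + 13 + 6 + 3 + 3 = 74.
Total exposure: 10 days.
Posterior: α' = 34 + 74 = 108, β' = 10 + 10 = 20.
Posterior variance = α'/β'² = 108/400 = 27/100.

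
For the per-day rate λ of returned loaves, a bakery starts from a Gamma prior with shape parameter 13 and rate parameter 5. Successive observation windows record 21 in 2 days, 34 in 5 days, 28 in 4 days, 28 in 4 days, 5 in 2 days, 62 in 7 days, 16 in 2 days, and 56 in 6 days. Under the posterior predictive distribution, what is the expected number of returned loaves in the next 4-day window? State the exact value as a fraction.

1052/37

Total count: 21 + 34 + 28 + 28 + 5 + 62 + 16 + 56 = 250.
Total exposure: 2 + 5 + 4 + 4 + 2 + 7 + 2 + 6 = 32 days.
By Gamma–Poisson conjugacy, the posterior is Gamma(α + Σx, β + Σt) = Gamma(13 + 250, 5 + 32) = Gamma(263, 37).
Predictive mean over a 4-day window = T·E[λ|data] = 4·263/37 = 1052/37.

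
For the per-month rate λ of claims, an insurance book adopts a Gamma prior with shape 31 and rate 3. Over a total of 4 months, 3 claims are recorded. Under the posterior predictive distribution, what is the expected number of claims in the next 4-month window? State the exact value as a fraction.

136/7

Total count 3 over total exposure 4 months.
By Gamma–Poisson conjugacy, the posterior is Gamma(α + Σx, β + Σt) = Gamma(31 + 3, 3 + 4) = Gamma(34, 7).
Predictive mean over a 4-month window = T·E[λ|data] = 4·34/7 = 136/7.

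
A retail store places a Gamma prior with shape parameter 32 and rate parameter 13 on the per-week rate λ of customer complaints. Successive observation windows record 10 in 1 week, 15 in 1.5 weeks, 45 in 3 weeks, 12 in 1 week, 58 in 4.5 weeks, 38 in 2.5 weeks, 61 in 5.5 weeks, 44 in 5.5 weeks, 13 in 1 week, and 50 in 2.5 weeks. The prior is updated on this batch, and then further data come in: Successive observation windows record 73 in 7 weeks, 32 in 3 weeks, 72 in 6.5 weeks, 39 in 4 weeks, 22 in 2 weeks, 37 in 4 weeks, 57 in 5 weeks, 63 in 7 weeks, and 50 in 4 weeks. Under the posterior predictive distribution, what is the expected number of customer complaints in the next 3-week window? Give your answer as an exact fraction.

4938/167

Total count: 10 + 15 + 45 + 12 + 58 + 38 + 61 + 44 + 13 + 50 = 346.
Total exposure: 1 + 1.5 + 3 + 1 + 4.5 + 2.5 + 5.5 + 5.5 + 1 + 2.5 = 28 weeks.
After the first batch: Gamma(32 + 346, 13 + 28) = Gamma(378, 41).
Total count: 73 + 32 + 72 + 39 + 22 + 37 + 57 + 63 + 50 = 445.
Total exposure: 7 + 3 + 6.5 + 4 + 2 + 4 + 5 + 7 + 4 = 42.5 weeks.
After the second batch: Gamma(378 + 445, 41 + 42.5) = Gamma(823, 167/2).
Predictive mean over a 3-week window = T·E[λ|data] = 3·823/(167/2) = 4938/167.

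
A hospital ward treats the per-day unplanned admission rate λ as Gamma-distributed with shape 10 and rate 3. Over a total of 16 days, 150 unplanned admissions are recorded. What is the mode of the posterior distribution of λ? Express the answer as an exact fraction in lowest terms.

159/19

Total count 150 over total exposure 16 days.
Conjugate update: add total count to the shape and total exposure to the rate, giving Gamma(160, 19).
Posterior mode = (α'−1)/β' = 159/19.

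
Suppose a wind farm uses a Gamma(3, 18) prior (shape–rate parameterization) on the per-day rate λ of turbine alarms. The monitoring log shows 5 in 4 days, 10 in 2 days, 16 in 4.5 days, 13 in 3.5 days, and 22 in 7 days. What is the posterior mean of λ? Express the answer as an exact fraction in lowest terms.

23/13

Total count: 5 + 10 + 16 + 13 + 22 = 66.
Total exposure: 4 + 2 + 4.5 + 3.5 + 7 = 21 days.
Conjugate update: add total count to the shape and total exposure to the rate, giving Gamma(69, 39).
Posterior mean = α'/β' = 69/39 = 23/13.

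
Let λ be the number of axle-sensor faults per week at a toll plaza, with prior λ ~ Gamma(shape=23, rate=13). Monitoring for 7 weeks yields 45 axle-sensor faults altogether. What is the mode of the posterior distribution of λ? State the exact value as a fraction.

67/20

Total count 45 over total exposure 7 weeks.
By Gamma–Poisson conjugacy, the posterior is Gamma(α + Σx, β + Σt) = Gamma(23 + 45, 13 + 7) = Gamma(68, 20).
Posterior mode = (α'−1)/β' = 67/20.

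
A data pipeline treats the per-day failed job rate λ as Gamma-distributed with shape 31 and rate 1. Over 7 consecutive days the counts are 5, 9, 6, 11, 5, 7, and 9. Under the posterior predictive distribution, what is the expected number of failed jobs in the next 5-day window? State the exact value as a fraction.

415/8

Total count: 5 + 9 + 6 + 11 + 5 + 7 + 9 = 52.
Total exposure: 7 days.
Posterior: α' = 31 + 52 = 83, β' = 1 + 7 = 8.
Predictive mean over a 5-day window = T·E[λ|data] = 5·83/8 = 415/8.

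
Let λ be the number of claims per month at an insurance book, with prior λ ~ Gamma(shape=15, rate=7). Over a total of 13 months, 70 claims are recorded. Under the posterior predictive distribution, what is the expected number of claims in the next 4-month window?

Total count 70 over total exposure 13 months.
Gamma(α, β) with Poisson data over total exposure Σt gives posterior Gamma(α+Σx, β+Σt) = Gamma(85, 20).
Predictive mean over a 4-month window = T·E[λ|data] = 4·85/20 = 17.

17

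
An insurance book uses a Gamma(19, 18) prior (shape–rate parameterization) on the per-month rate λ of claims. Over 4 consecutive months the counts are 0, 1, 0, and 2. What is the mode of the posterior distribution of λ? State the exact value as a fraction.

Total count: 0 + 1 + 0 + 2 = 3.
Total exposure: 4 months.
Posterior: α' = 19 + 3 = 22, β' = 18 + 4 = 22.
Posterior mode = (α'−1)/β' = 21/22.

21/22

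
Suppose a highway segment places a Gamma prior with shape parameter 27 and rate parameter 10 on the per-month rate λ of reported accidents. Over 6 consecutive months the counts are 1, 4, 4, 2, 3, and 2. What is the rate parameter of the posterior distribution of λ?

16

Total count: 1 + 4 + 4 + 2 + 3 + 2 = 16.
Total exposure: 6 months.
By Gamma–Poisson conjugacy, the posterior is Gamma(α + Σx, β + Σt) = Gamma(27 + 16, 10 + 6) = Gamma(43, 16).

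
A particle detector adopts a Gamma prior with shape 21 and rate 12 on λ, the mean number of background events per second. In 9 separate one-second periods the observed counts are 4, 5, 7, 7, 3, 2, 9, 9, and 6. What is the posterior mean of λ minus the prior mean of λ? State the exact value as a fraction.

Total count: 4 + 5 + 7 + 7 + 3 + 2 + 9 + 9 + 6 = 52.
Total exposure: 9 seconds.
The Gamma prior is conjugate for the Poisson rate, so λ | data ~ Gamma(21+52, 12+9) = Gamma(73, 21).
Posterior mean = 73/21 = 73/21; prior mean = 21/12 = 7/4. Difference = 73/21 − 7/4 = 145/84.

145/84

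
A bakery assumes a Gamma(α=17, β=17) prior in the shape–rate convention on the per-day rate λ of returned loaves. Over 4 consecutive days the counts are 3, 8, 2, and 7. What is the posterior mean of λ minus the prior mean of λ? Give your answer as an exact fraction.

16/21

Total count: 3 + 8 + 2 + 7 = 20.
Total exposure: 4 days.
Conjugate update: add total count to the shape and total exposure to the rate, giving Gamma(37, 21).
Posterior mean = 37/21 = 37/21; prior mean = 17/17 = 1. Difference = 37/21 − 1 = 16/21.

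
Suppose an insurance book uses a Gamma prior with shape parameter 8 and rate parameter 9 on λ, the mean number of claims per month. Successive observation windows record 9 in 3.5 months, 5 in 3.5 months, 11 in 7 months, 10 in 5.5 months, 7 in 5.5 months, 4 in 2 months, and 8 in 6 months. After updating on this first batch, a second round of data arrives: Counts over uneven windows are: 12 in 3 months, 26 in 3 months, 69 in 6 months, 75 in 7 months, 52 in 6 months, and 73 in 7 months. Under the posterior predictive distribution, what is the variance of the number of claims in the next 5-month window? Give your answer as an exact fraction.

145755/5476

Total count: 9 + 5 + 11 + 10 + 7 + 4 + 8 = 54.
Total exposure: 3.5 + 3.5 + 7 + 5.5 + 5.5 + 2 + 6 = 33 months.
After the first batch: Gamma(8 + 54, 9 + 33) = Gamma(62, 42).
Total count: 12 + 26 + 69 + 75 + 52 + 73 = 307.
Total exposure: 3 + 3 + 6 + 7 + 6 + 7 = 32 months.
After the second batch: Gamma(62 + 307, 42 + 32) = Gamma(369, 74).
The posterior predictive for a window of length T is Negative Binomial with variance T·α'·(β'+T)/β'² = 5·369·79/5476 = 145755/5476.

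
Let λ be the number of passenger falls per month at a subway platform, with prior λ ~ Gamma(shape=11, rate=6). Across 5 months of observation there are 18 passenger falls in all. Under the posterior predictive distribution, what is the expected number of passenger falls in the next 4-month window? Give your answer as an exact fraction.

Total count 18 over total exposure 5 months.
Gamma(α, β) with Poisson data over total exposure Σt gives posterior Gamma(α+Σx, β+Σt) = Gamma(29, 11).
Predictive mean over a 4-month window = T·E[λ|data] = 4·29/11 = 116/11.

116/11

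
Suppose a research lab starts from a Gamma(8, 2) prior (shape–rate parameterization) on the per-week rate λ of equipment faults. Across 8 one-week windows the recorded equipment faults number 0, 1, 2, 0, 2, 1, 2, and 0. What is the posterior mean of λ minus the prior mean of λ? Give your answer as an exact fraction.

Total count: 0 + 1 + 2 + 0 + 2 + 1 + 2 + 0 = 8.
Total exposure: 8 weeks.
Conjugate update: add total count to the shape and total exposure to the rate, giving Gamma(16, 10).
Posterior mean = 16/10 = 8/5; prior mean = 8/2 = 4. Difference = 8/5 − 4 = -12/5.

-12/5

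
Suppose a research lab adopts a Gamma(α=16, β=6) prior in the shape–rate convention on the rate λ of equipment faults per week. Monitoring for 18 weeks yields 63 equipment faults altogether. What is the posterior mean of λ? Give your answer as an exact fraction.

Total count 63 over total exposure 18 weeks.
Conjugate update: add total count to the shape and total exposure to the rate, giving Gamma(79, 24).
Posterior mean = α'/β' = 79/24.

79/24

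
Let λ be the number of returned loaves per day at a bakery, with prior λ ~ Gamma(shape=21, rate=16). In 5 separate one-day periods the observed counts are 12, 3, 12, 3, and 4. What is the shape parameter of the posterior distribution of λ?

Total count: 12 + 3 + 12 + 3 + 4 = 34.
Total exposure: 5 days.
The Gamma prior is conjugate for the Poisson rate, so λ | data ~ Gamma(21+34, 16+5) = Gamma(55, 21).

55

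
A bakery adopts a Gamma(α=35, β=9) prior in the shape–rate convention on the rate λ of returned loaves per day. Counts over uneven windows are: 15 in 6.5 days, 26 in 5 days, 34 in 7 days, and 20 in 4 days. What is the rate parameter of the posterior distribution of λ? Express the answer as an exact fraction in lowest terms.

Total count: 15 + 26 + 34 + 20 = 95.
Total exposure: 6.5 + 5 + 7 + 4 = 22.5 days.
The Gamma prior is conjugate for the Poisson rate, so λ | data ~ Gamma(35+95, 9+22.5) = Gamma(130, 63/2).

63/2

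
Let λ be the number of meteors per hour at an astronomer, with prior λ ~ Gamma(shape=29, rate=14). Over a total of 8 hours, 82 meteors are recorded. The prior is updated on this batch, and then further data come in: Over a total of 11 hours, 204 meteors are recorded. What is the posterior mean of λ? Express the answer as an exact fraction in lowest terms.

105/11

Total count 82 over total exposure 8 hours.
After the first batch: Gamma(29 + 82, 14 + 8) = Gamma(111, 22).
Total count 204 over total exposure 11 hours.
After the second batch: Gamma(111 + 204, 22 + 11) = Gamma(315, 33).
Posterior mean = α'/β' = 315/33 = 105/11.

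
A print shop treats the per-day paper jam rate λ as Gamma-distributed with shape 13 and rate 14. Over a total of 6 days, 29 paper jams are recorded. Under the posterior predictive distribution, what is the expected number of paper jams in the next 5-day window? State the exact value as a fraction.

Total count 29 over total exposure 6 days.
Posterior: α' = 13 + 29 = 42, β' = 14 + 6 = 20.
Predictive mean over a 5-day window = T·E[λ|data] = 5·42/20 = 21/2.

21/2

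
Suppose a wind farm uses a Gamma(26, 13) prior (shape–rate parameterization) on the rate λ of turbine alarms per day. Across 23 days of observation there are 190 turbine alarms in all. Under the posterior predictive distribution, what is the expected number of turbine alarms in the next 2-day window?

Total count 190 over total exposure 23 days.
The Gamma prior is conjugate for the Poisson rate, so λ | data ~ Gamma(26+190, 13+23) = Gamma(216, 36).
Predictive mean over a 2-day window = T·E[λ|data] = 2·216/36 = 12.

12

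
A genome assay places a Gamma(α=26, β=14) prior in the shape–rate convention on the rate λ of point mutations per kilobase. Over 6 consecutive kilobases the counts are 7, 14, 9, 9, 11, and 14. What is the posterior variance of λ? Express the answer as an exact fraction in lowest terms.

9/40

Total count: 7 + 14 + 9 + 9 + 11 + 14 = 64.
Total exposure: 6 kilobases.
By Gamma–Poisson conjugacy, the posterior is Gamma(α + Σx, β + Σt) = Gamma(26 + 64, 14 + 6) = Gamma(90, 20).
Posterior variance = α'/β'² = 90/400 = 9/40.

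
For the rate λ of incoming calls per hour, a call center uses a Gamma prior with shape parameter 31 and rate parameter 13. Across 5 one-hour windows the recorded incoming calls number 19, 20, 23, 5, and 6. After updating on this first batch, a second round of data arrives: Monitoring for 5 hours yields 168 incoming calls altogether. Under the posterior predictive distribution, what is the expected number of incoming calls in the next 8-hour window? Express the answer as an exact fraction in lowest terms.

Total count: 19 + 20 + 23 + 5 + 6 = 73.
Total exposure: 5 hours.
After the first batch: Gamma(31 + 73, 13 + 5) = Gamma(104, 18).
Total count 168 over total exposure 5 hours.
After the second batch: Gamma(104 + 168, 18 + 5) = Gamma(272, 23).
Predictive mean over an 8-hour window = T·E[λ|data] = 8·272/23 = 2176/23.

2176/23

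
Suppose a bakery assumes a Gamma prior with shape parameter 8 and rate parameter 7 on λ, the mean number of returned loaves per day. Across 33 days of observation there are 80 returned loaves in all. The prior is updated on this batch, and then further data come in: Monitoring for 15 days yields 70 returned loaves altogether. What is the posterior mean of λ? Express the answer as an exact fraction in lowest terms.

Total count 80 over total exposure 33 days.
After the first batch: Gamma(8 + 80, 7 + 33) = Gamma(88, 40).
Total count 70 over total exposure 15 days.
After the second batch: Gamma(88 + 70, 40 + 15) = Gamma(158, 55).
Posterior mean = α'/β' = 158/55.

158/55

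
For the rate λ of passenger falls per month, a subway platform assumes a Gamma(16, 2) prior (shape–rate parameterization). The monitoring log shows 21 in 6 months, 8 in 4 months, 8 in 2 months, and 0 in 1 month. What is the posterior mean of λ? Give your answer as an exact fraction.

Total count: 21 + 8 + 8 + 0 = 37.
Total exposure: 6 + 4 + 2 + 1 = 13 months.
Gamma(α, β) with Poisson data over total exposure Σt gives posterior Gamma(α+Σx, β+Σt) = Gamma(53, 15).
Posterior mean = α'/β' = 53/15.

53/15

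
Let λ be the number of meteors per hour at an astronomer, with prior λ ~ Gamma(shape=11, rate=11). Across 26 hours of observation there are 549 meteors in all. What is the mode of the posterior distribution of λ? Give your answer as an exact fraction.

559/37

Total count 549 over total exposure 26 hours.
Conjugate update: add total count to the shape and total exposure to the rate, giving Gamma(560, 37).
Posterior mode = (α'−1)/β' = 559/37.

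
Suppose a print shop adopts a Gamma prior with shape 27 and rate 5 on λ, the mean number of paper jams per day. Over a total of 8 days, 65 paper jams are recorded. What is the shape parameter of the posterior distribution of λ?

Total count 65 over total exposure 8 days.
Gamma(α, β) with Poisson data over total exposure Σt gives posterior Gamma(α+Σx, β+Σt) = Gamma(92, 13).

92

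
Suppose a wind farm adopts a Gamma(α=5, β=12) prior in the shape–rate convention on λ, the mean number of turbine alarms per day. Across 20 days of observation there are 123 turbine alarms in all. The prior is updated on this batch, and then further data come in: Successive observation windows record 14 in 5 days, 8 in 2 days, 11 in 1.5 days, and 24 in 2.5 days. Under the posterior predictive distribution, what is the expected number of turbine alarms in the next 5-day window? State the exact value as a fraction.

925/43

Total count 123 over total exposure 20 days.
After the first batch: Gamma(5 + 123, 12 + 20) = Gamma(128, 32).
Total count: 14 + 8 + 11 + 24 = 57.
Total exposure: 5 + 2 + 1.5 + 2.5 = 11 days.
After the second batch: Gamma(128 + 57, 32 + 11) = Gamma(185, 43).
Predictive mean over a 5-day window = T·E[λ|data] = 5·185/43 = 925/43.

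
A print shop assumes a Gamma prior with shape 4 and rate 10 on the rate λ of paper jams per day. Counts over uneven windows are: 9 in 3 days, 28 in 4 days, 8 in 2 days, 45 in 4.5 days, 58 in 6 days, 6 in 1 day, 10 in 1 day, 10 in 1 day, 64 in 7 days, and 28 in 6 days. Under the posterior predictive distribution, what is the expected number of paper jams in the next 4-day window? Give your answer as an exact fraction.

2160/91

Total count: 9 + 28 + 8 + 45 + 58 + 6 + 10 + 10 + 64 + 28 = 266.
Total exposure: 3 + 4 + 2 + 4.5 + 6 + 1 + 1 + 1 + 7 + 6 = 35.5 days.
The Gamma prior is conjugate for the Poisson rate, so λ | data ~ Gamma(4+266, 10+35.5) = Gamma(270, 91/2).
Predictive mean over a 4-day window = T·E[λ|data] = 4·270/(91/2) = 2160/91.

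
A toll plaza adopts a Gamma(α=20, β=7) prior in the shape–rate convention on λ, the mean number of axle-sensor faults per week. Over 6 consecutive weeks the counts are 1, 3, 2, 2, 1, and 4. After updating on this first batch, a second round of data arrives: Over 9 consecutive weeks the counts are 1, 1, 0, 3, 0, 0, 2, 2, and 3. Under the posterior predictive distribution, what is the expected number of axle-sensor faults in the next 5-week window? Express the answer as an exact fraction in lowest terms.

225/22

Total count: 1 + 3 + 2 + 2 + 1 + 4 = 13.
Total exposure: 6 weeks.
After the first batch: Gamma(20 + 13, 7 + 6) = Gamma(33, 13).
Total count: 1 + 1 + 0 + 3 + 0 + 0 + 2 + 2 + 3 = 12.
Total exposure: 9 weeks.
After the second batch: Gamma(33 + 12, 13 + 9) = Gamma(45, 22).
Predictive mean over a 5-week window = T·E[λ|data] = 5·45/22 = 225/22.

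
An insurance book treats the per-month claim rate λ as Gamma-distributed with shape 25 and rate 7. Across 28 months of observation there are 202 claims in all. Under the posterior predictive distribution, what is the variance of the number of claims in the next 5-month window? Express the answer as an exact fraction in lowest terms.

Total count 202 over total exposure 28 months.
Posterior: α' = 25 + 202 = 227, β' = 7 + 28 = 35.
The posterior predictive for a window of length T is Negative Binomial with variance T·α'·(β'+T)/β'² = 5·227·40/1225 = 1816/49.

1816/49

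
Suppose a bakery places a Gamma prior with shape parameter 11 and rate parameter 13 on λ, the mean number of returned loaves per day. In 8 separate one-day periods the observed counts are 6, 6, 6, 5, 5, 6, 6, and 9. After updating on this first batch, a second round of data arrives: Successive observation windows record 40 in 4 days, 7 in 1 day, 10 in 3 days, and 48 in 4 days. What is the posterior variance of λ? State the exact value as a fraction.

5/33

Total count: 6 + 6 + 6 + 5 + 5 + 6 + 6 + 9 = 49.
Total exposure: 8 days.
After the first batch: Gamma(11 + 49, 13 + 8) = Gamma(60, 21).
Total count: 40 + 7 + 10 + 48 = 105.
Total exposure: 4 + 1 + 3 + 4 = 12 days.
After the second batch: Gamma(60 + 105, 21 + 12) = Gamma(165, 33).
Posterior variance = α'/β'² = 165/1089 = 5/33.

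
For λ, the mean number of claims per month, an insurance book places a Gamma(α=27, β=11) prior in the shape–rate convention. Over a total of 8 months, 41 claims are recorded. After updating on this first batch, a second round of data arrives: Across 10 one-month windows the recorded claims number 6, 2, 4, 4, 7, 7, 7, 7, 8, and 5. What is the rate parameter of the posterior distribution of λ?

Total count 41 over total exposure 8 months.
After the first batch: Gamma(27 + 41, 11 + 8) = Gamma(68, 19).
Total count: 6 + 2 + 4 + 4 + 7 + 7 + 7 + 7 + 8 + 5 = 57.
Total exposure: 10 months.
After the second batch: Gamma(68 + 57, 19 + 10) = Gamma(125, 29).

29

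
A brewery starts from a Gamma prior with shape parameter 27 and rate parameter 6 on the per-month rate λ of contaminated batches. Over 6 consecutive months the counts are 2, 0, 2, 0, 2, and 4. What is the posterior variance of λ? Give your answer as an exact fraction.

Total count: 2 + 0 + 2 + 0 + 2 + 4 = 10.
Total exposure: 6 months.
The Gamma prior is conjugate for the Poisson rate, so λ | data ~ Gamma(27+10, 6+6) = Gamma(37, 12).
Posterior variance = α'/β'² = 37/144.

37/144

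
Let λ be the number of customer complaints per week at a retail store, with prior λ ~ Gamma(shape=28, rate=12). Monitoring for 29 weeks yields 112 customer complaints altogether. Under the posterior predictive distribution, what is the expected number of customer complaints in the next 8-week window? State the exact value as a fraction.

Total count 112 over total exposure 29 weeks.
The Gamma prior is conjugate for the Poisson rate, so λ | data ~ Gamma(28+112, 12+29) = Gamma(140, 41).
Predictive mean over an 8-week window = T·E[λ|data] = 8·140/41 = 1120/41.

1120/41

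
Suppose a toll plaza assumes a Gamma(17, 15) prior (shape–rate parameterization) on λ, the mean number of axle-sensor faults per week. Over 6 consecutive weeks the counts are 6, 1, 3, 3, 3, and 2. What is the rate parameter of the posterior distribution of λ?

21

Total count: 6 + 1 + 3 + 3 + 3 + 2 = 18.
Total exposure: 6 weeks.
Posterior: α' = 17 + 18 = 35, β' = 15 + 6 = 21.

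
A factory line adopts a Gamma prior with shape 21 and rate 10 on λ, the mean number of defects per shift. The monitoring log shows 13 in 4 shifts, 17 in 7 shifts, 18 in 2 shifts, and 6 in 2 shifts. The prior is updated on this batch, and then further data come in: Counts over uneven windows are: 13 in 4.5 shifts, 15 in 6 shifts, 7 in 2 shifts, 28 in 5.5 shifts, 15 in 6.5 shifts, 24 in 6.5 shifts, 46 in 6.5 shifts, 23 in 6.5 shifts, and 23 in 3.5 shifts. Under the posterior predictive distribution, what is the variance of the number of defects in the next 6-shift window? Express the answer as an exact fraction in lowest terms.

Total count: 13 + 17 + 18 + 6 = 54.
Total exposure: 4 + 7 + 2 + 2 = 15 shifts.
After the first batch: Gamma(21 + 54, 10 + 15) = Gamma(75, 25).
Total count: 13 + 15 + 7 + 28 + 15 + 24 + 46 + 23 + 23 = 194.
Total exposure: 4.5 + 6 + 2 + 5.5 + 6.5 + 6.5 + 6.5 + 6.5 + 3.5 = 47.5 shifts.
After the second batch: Gamma(75 + 194, 25 + 47.5) = Gamma(269, 145/2).
The posterior predictive for a window of length T is Negative Binomial with variance T·α'·(β'+T)/β'² = 6·269·(157/2)/(21025/4) = 506796/21025.

506796/21025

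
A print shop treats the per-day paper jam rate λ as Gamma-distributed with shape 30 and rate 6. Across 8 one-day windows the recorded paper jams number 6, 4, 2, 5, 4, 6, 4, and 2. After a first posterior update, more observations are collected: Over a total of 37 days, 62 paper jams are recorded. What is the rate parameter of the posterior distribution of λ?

51

Total count: 6 + 4 + 2 + 5 + 4 + 6 + 4 + 2 = 33.
Total exposure: 8 days.
After the first batch: Gamma(30 + 33, 6 + 8) = Gamma(63, 14).
Total count 62 over total exposure 37 days.
After the second batch: Gamma(63 + 62, 14 + 37) = Gamma(125, 51).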